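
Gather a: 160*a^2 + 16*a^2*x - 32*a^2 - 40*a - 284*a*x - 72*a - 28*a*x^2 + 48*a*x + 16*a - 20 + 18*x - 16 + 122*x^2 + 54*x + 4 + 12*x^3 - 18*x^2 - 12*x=a^2*(16*x + 128) + a*(-28*x^2 - 236*x - 96) + 12*x^3 + 104*x^2 + 60*x - 32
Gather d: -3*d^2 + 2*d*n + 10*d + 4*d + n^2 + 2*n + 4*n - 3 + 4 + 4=-3*d^2 + d*(2*n + 14) + n^2 + 6*n + 5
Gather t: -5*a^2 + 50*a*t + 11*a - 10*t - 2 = -5*a^2 + 11*a + t*(50*a - 10) - 2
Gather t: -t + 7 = 7 - t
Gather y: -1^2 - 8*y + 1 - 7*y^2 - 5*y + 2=-7*y^2 - 13*y + 2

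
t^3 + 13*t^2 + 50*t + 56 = (t + 2)*(t + 4)*(t + 7)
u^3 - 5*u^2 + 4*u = u*(u - 4)*(u - 1)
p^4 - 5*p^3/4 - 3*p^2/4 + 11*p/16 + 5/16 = (p - 5/4)*(p - 1)*(p + 1/2)^2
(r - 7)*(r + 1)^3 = r^4 - 4*r^3 - 18*r^2 - 20*r - 7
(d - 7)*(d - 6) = d^2 - 13*d + 42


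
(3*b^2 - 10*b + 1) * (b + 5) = 3*b^3 + 5*b^2 - 49*b + 5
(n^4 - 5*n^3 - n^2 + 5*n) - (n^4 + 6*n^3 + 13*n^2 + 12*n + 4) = -11*n^3 - 14*n^2 - 7*n - 4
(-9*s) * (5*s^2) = -45*s^3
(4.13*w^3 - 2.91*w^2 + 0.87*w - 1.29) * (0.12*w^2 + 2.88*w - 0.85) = 0.4956*w^5 + 11.5452*w^4 - 11.7869*w^3 + 4.8243*w^2 - 4.4547*w + 1.0965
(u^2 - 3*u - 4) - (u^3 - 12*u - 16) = -u^3 + u^2 + 9*u + 12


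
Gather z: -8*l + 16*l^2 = 16*l^2 - 8*l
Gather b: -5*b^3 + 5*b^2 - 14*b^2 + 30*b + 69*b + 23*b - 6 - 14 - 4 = -5*b^3 - 9*b^2 + 122*b - 24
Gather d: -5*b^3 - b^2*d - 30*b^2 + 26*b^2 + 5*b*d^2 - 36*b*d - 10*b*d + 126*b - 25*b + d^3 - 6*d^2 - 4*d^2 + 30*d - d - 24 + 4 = -5*b^3 - 4*b^2 + 101*b + d^3 + d^2*(5*b - 10) + d*(-b^2 - 46*b + 29) - 20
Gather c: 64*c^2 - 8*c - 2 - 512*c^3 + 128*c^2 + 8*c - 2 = -512*c^3 + 192*c^2 - 4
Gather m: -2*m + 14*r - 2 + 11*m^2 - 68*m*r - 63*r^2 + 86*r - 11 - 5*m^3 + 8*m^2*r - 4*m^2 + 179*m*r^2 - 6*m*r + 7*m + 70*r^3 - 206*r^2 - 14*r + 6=-5*m^3 + m^2*(8*r + 7) + m*(179*r^2 - 74*r + 5) + 70*r^3 - 269*r^2 + 86*r - 7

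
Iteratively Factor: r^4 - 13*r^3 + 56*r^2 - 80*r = (r)*(r^3 - 13*r^2 + 56*r - 80) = r*(r - 4)*(r^2 - 9*r + 20) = r*(r - 5)*(r - 4)*(r - 4)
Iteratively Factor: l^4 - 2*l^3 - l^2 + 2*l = (l - 2)*(l^3 - l) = (l - 2)*(l + 1)*(l^2 - l) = l*(l - 2)*(l + 1)*(l - 1)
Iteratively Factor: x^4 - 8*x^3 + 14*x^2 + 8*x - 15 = (x - 1)*(x^3 - 7*x^2 + 7*x + 15) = (x - 1)*(x + 1)*(x^2 - 8*x + 15) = (x - 5)*(x - 1)*(x + 1)*(x - 3)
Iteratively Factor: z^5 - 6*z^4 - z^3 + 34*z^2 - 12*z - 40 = (z + 2)*(z^4 - 8*z^3 + 15*z^2 + 4*z - 20) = (z + 1)*(z + 2)*(z^3 - 9*z^2 + 24*z - 20) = (z - 2)*(z + 1)*(z + 2)*(z^2 - 7*z + 10) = (z - 5)*(z - 2)*(z + 1)*(z + 2)*(z - 2)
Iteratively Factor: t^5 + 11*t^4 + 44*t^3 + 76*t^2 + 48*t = (t + 2)*(t^4 + 9*t^3 + 26*t^2 + 24*t) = (t + 2)*(t + 4)*(t^3 + 5*t^2 + 6*t) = (t + 2)*(t + 3)*(t + 4)*(t^2 + 2*t) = (t + 2)^2*(t + 3)*(t + 4)*(t)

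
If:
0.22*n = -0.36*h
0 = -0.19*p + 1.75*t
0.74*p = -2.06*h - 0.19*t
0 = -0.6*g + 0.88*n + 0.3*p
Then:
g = 12.7673479816045*t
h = -3.40086867654573*t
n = 5.56505783434756*t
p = 9.21052631578947*t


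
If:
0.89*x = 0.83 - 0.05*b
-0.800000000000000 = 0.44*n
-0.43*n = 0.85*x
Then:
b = 0.23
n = -1.82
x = 0.92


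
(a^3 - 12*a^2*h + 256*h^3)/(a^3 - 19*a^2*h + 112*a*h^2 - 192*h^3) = (a + 4*h)/(a - 3*h)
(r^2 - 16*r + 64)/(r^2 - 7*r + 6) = (r^2 - 16*r + 64)/(r^2 - 7*r + 6)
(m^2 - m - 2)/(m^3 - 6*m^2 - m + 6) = (m - 2)/(m^2 - 7*m + 6)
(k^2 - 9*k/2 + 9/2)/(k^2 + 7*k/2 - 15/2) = (k - 3)/(k + 5)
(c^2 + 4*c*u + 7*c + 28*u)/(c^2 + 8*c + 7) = (c + 4*u)/(c + 1)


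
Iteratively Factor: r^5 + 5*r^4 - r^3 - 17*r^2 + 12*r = (r - 1)*(r^4 + 6*r^3 + 5*r^2 - 12*r) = (r - 1)*(r + 3)*(r^3 + 3*r^2 - 4*r) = r*(r - 1)*(r + 3)*(r^2 + 3*r - 4) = r*(r - 1)^2*(r + 3)*(r + 4)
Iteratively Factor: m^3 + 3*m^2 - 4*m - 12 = (m - 2)*(m^2 + 5*m + 6) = (m - 2)*(m + 3)*(m + 2)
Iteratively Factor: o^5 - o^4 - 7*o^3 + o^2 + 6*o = (o)*(o^4 - o^3 - 7*o^2 + o + 6) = o*(o - 3)*(o^3 + 2*o^2 - o - 2) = o*(o - 3)*(o + 2)*(o^2 - 1) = o*(o - 3)*(o + 1)*(o + 2)*(o - 1)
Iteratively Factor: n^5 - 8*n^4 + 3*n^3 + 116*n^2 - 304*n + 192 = (n - 4)*(n^4 - 4*n^3 - 13*n^2 + 64*n - 48) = (n - 4)*(n + 4)*(n^3 - 8*n^2 + 19*n - 12) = (n - 4)*(n - 1)*(n + 4)*(n^2 - 7*n + 12) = (n - 4)^2*(n - 1)*(n + 4)*(n - 3)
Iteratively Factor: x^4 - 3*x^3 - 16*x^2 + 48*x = (x)*(x^3 - 3*x^2 - 16*x + 48) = x*(x + 4)*(x^2 - 7*x + 12) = x*(x - 3)*(x + 4)*(x - 4)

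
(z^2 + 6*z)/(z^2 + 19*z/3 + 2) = 3*z/(3*z + 1)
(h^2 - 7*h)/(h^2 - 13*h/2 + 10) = 2*h*(h - 7)/(2*h^2 - 13*h + 20)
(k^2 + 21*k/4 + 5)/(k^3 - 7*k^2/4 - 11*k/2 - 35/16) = 4*(k + 4)/(4*k^2 - 12*k - 7)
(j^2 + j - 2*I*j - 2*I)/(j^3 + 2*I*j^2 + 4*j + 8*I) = (j + 1)/(j^2 + 4*I*j - 4)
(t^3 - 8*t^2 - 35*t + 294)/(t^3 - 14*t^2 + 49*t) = (t + 6)/t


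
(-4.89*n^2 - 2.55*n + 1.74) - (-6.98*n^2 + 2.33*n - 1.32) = 2.09*n^2 - 4.88*n + 3.06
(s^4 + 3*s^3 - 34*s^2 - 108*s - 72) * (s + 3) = s^5 + 6*s^4 - 25*s^3 - 210*s^2 - 396*s - 216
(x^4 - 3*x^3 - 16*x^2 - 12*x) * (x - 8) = x^5 - 11*x^4 + 8*x^3 + 116*x^2 + 96*x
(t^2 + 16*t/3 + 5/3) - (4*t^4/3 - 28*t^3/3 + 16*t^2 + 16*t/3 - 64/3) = -4*t^4/3 + 28*t^3/3 - 15*t^2 + 23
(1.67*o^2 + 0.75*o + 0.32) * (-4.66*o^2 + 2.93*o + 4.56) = -7.7822*o^4 + 1.3981*o^3 + 8.3215*o^2 + 4.3576*o + 1.4592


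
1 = 1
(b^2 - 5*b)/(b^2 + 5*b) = (b - 5)/(b + 5)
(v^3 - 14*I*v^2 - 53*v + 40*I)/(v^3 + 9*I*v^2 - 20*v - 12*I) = (v^3 - 14*I*v^2 - 53*v + 40*I)/(v^3 + 9*I*v^2 - 20*v - 12*I)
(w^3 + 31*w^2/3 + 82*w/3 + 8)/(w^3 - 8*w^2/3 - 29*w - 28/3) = (w + 6)/(w - 7)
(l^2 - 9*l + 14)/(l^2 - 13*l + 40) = (l^2 - 9*l + 14)/(l^2 - 13*l + 40)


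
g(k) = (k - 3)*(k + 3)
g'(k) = 2*k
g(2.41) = -3.19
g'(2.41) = 4.82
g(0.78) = -8.39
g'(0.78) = 1.56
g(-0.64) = -8.59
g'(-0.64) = -1.28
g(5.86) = 25.34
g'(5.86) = 11.72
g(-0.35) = -8.88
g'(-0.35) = -0.70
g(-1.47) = -6.84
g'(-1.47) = -2.94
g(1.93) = -5.28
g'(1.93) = 3.86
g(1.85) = -5.58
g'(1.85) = 3.70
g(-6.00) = 27.00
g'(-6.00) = -12.00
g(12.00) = 135.00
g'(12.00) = 24.00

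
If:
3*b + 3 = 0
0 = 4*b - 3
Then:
No Solution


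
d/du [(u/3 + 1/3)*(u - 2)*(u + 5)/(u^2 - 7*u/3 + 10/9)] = 3*(9*u^4 - 42*u^3 + 9*u^2 + 260*u - 280)/(81*u^4 - 378*u^3 + 621*u^2 - 420*u + 100)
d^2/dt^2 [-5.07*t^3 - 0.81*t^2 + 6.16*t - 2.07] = -30.42*t - 1.62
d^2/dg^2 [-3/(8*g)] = -3/(4*g^3)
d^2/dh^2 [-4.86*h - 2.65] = 0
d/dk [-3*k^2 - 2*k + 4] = -6*k - 2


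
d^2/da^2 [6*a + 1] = 0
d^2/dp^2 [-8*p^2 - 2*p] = -16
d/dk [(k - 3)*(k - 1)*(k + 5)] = 3*k^2 + 2*k - 17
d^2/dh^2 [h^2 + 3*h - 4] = 2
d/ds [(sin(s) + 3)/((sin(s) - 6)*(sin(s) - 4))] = (-6*sin(s) + cos(s)^2 + 53)*cos(s)/((sin(s) - 6)^2*(sin(s) - 4)^2)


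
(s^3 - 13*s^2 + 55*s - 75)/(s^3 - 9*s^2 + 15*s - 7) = (s^3 - 13*s^2 + 55*s - 75)/(s^3 - 9*s^2 + 15*s - 7)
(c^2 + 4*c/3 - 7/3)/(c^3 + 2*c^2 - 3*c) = (c + 7/3)/(c*(c + 3))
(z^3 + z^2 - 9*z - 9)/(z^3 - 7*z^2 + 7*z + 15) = (z + 3)/(z - 5)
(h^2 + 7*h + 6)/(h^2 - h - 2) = (h + 6)/(h - 2)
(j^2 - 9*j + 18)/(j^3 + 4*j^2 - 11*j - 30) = (j - 6)/(j^2 + 7*j + 10)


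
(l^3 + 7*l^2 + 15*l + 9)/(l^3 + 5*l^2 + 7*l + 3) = (l + 3)/(l + 1)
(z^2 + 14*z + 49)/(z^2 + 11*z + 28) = (z + 7)/(z + 4)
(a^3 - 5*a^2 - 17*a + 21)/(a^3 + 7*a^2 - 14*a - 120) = (a^3 - 5*a^2 - 17*a + 21)/(a^3 + 7*a^2 - 14*a - 120)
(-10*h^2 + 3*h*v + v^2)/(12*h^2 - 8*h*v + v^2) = (5*h + v)/(-6*h + v)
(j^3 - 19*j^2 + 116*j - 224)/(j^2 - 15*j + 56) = j - 4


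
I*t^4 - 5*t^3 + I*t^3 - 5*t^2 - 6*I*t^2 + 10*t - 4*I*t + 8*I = (t + 2)*(t + I)*(t + 4*I)*(I*t - I)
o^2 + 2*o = o*(o + 2)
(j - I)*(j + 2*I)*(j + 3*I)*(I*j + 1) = I*j^4 - 3*j^3 + 3*I*j^2 - 7*j + 6*I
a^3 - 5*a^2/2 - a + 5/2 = (a - 5/2)*(a - 1)*(a + 1)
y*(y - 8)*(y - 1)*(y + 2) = y^4 - 7*y^3 - 10*y^2 + 16*y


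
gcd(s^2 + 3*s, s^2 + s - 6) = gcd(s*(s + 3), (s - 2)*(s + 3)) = s + 3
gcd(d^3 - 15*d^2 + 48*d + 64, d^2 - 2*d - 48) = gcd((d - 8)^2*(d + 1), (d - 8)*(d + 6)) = d - 8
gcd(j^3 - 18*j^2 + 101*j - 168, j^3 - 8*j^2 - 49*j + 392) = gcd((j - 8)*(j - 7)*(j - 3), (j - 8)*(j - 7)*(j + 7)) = j^2 - 15*j + 56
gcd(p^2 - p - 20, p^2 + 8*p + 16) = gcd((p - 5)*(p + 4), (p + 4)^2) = p + 4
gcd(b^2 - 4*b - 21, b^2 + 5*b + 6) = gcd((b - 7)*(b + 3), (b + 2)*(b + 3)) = b + 3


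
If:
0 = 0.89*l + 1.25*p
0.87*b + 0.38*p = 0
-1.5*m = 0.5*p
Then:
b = -0.436781609195402*p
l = -1.40449438202247*p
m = -0.333333333333333*p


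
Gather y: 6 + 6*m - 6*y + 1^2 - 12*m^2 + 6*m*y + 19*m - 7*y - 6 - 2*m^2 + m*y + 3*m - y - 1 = -14*m^2 + 28*m + y*(7*m - 14)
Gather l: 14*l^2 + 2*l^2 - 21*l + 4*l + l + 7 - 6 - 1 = 16*l^2 - 16*l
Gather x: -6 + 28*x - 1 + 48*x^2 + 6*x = 48*x^2 + 34*x - 7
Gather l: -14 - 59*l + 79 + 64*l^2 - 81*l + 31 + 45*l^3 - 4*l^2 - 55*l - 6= 45*l^3 + 60*l^2 - 195*l + 90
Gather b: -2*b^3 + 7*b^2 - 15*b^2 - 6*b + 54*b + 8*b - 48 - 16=-2*b^3 - 8*b^2 + 56*b - 64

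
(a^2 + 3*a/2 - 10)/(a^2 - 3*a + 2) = (a^2 + 3*a/2 - 10)/(a^2 - 3*a + 2)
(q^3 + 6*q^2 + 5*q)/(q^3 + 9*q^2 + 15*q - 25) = q*(q + 1)/(q^2 + 4*q - 5)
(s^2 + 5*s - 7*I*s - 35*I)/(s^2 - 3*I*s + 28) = (s + 5)/(s + 4*I)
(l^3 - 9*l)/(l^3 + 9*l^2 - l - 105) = l*(l + 3)/(l^2 + 12*l + 35)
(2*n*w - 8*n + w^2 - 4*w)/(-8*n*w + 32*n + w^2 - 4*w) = (2*n + w)/(-8*n + w)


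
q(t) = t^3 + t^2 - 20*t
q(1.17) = -20.43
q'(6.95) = 138.81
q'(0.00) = -20.00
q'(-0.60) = -20.12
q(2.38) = -28.45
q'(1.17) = -13.55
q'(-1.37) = -17.11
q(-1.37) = 26.71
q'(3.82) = 31.42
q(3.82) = -6.06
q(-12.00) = -1344.00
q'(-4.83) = 40.33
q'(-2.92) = -0.26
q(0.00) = 0.00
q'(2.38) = 1.75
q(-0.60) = 12.14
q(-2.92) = 42.03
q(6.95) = 245.00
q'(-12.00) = 388.00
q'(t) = 3*t^2 + 2*t - 20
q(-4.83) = 7.25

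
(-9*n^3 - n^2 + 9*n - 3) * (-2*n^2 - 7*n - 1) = 18*n^5 + 65*n^4 - 2*n^3 - 56*n^2 + 12*n + 3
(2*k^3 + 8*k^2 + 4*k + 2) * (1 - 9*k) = -18*k^4 - 70*k^3 - 28*k^2 - 14*k + 2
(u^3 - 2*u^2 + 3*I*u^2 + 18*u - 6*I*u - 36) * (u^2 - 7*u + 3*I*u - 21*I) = u^5 - 9*u^4 + 6*I*u^4 + 23*u^3 - 54*I*u^3 - 81*u^2 + 138*I*u^2 + 126*u - 486*I*u + 756*I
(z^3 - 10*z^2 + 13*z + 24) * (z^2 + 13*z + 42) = z^5 + 3*z^4 - 75*z^3 - 227*z^2 + 858*z + 1008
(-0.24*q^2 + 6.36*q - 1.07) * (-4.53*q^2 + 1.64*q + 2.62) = 1.0872*q^4 - 29.2044*q^3 + 14.6487*q^2 + 14.9084*q - 2.8034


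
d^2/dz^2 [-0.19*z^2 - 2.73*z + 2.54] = -0.380000000000000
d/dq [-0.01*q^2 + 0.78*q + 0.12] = 0.78 - 0.02*q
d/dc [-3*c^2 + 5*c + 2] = 5 - 6*c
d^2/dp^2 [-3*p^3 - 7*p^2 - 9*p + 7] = -18*p - 14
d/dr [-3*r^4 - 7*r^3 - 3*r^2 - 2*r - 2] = -12*r^3 - 21*r^2 - 6*r - 2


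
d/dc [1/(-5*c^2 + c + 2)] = (10*c - 1)/(-5*c^2 + c + 2)^2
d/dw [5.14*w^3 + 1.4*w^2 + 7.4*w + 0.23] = 15.42*w^2 + 2.8*w + 7.4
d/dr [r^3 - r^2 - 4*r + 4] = 3*r^2 - 2*r - 4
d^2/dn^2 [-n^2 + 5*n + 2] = -2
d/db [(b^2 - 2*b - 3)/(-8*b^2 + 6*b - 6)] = 5*(-b^2 - 6*b + 3)/(2*(16*b^4 - 24*b^3 + 33*b^2 - 18*b + 9))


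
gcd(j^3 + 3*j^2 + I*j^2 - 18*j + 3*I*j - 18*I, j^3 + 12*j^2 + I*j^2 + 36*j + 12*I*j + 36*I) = j^2 + j*(6 + I) + 6*I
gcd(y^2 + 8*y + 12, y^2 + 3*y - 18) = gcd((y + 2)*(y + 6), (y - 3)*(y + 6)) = y + 6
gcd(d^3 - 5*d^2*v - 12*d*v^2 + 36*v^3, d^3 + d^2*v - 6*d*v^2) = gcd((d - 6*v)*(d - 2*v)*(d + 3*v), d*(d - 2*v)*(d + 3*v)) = -d^2 - d*v + 6*v^2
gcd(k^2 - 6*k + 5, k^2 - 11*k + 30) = k - 5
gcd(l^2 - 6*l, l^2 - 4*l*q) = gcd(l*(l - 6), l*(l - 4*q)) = l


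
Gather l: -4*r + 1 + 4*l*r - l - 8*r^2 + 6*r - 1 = l*(4*r - 1) - 8*r^2 + 2*r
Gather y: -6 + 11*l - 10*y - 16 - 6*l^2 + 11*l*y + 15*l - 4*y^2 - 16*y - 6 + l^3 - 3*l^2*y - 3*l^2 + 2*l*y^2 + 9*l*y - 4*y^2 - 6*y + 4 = l^3 - 9*l^2 + 26*l + y^2*(2*l - 8) + y*(-3*l^2 + 20*l - 32) - 24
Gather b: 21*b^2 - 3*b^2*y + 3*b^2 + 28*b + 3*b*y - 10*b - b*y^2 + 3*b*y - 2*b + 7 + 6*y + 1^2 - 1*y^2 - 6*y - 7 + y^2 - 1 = b^2*(24 - 3*y) + b*(-y^2 + 6*y + 16)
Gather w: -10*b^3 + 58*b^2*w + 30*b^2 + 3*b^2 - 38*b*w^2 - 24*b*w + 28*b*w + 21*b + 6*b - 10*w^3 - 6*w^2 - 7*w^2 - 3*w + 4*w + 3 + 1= -10*b^3 + 33*b^2 + 27*b - 10*w^3 + w^2*(-38*b - 13) + w*(58*b^2 + 4*b + 1) + 4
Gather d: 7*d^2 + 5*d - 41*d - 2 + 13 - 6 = 7*d^2 - 36*d + 5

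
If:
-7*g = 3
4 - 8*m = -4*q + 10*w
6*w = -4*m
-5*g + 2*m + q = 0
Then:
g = -3/7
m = -24/49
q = -57/49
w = 16/49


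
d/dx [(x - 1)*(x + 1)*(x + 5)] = 3*x^2 + 10*x - 1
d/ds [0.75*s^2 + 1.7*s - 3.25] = 1.5*s + 1.7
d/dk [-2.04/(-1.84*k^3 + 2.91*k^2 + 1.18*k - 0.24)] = (-11.2608*k^2 + 11.8728*k + 2.4072)/(1.84*k^3 - 2.91*k^2 - 1.18*k + 0.24)^2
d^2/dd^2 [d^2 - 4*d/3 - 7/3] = 2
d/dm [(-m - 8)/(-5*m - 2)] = -38/(5*m + 2)^2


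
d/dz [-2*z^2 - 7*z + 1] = -4*z - 7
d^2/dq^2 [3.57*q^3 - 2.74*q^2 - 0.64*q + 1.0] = 21.42*q - 5.48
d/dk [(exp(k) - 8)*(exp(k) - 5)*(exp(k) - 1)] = (3*exp(2*k) - 28*exp(k) + 53)*exp(k)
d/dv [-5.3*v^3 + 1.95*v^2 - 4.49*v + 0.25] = -15.9*v^2 + 3.9*v - 4.49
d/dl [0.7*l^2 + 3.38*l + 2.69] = 1.4*l + 3.38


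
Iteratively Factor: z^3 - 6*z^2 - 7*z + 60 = (z - 4)*(z^2 - 2*z - 15) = (z - 5)*(z - 4)*(z + 3)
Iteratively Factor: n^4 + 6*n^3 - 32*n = (n + 4)*(n^3 + 2*n^2 - 8*n) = n*(n + 4)*(n^2 + 2*n - 8) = n*(n + 4)^2*(n - 2)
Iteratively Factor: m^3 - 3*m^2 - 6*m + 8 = (m + 2)*(m^2 - 5*m + 4) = (m - 4)*(m + 2)*(m - 1)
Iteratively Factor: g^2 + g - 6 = (g - 2)*(g + 3)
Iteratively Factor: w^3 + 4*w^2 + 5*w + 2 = (w + 1)*(w^2 + 3*w + 2) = (w + 1)*(w + 2)*(w + 1)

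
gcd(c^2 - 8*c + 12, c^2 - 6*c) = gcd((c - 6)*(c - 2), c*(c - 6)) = c - 6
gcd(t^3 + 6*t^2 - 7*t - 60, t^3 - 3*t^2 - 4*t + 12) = t - 3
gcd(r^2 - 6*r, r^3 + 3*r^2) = r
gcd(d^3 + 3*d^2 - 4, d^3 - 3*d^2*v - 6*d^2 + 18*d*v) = 1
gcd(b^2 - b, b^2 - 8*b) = b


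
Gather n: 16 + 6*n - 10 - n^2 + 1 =-n^2 + 6*n + 7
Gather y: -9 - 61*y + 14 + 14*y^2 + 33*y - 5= 14*y^2 - 28*y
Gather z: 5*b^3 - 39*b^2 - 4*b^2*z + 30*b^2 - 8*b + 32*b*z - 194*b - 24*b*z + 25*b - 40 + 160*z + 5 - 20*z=5*b^3 - 9*b^2 - 177*b + z*(-4*b^2 + 8*b + 140) - 35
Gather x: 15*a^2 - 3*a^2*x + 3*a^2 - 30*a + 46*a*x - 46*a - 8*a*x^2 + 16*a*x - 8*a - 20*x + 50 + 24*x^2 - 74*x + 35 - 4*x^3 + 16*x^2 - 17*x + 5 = 18*a^2 - 84*a - 4*x^3 + x^2*(40 - 8*a) + x*(-3*a^2 + 62*a - 111) + 90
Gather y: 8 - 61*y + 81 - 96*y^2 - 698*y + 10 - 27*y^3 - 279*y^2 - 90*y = -27*y^3 - 375*y^2 - 849*y + 99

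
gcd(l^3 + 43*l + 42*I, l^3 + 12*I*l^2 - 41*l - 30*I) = l^2 + 7*I*l - 6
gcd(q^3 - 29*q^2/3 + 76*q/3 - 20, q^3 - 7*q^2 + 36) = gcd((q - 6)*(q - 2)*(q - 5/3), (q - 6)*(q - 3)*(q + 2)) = q - 6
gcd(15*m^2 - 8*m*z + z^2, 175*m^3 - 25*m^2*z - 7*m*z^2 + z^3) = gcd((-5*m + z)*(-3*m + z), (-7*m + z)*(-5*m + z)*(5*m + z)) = -5*m + z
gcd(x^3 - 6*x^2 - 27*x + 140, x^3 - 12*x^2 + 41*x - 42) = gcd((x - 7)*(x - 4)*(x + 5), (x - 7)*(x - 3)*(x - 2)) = x - 7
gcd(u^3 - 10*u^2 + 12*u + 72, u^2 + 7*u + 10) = u + 2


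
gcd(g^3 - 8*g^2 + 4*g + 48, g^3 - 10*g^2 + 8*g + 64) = g^2 - 2*g - 8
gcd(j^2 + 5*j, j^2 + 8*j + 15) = j + 5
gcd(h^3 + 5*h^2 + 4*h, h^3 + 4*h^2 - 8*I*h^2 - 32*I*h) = h^2 + 4*h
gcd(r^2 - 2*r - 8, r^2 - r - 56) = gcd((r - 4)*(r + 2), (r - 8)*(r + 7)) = 1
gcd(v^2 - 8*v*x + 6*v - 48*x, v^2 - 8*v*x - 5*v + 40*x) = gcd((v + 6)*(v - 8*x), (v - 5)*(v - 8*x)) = -v + 8*x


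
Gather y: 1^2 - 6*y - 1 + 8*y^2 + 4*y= 8*y^2 - 2*y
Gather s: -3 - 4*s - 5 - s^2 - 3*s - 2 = -s^2 - 7*s - 10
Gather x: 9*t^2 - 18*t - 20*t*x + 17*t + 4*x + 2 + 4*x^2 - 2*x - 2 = 9*t^2 - t + 4*x^2 + x*(2 - 20*t)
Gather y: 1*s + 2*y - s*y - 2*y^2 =s - 2*y^2 + y*(2 - s)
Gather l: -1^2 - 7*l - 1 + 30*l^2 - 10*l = 30*l^2 - 17*l - 2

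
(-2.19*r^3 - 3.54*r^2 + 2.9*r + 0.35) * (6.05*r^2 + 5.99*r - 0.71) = -13.2495*r^5 - 34.5351*r^4 - 2.1047*r^3 + 22.0019*r^2 + 0.0375000000000001*r - 0.2485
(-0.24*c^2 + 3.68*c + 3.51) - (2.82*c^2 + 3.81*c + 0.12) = -3.06*c^2 - 0.13*c + 3.39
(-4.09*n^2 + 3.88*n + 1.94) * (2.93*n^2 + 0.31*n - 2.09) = -11.9837*n^4 + 10.1005*n^3 + 15.4351*n^2 - 7.5078*n - 4.0546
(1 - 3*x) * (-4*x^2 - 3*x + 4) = 12*x^3 + 5*x^2 - 15*x + 4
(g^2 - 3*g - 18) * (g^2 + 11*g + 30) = g^4 + 8*g^3 - 21*g^2 - 288*g - 540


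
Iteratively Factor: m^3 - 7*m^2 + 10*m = (m)*(m^2 - 7*m + 10) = m*(m - 5)*(m - 2)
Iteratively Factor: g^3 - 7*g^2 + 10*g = (g - 2)*(g^2 - 5*g) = g*(g - 2)*(g - 5)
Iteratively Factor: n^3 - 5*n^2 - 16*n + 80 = (n - 5)*(n^2 - 16) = (n - 5)*(n - 4)*(n + 4)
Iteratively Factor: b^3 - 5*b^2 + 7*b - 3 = (b - 3)*(b^2 - 2*b + 1) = (b - 3)*(b - 1)*(b - 1)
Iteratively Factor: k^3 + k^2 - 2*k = (k - 1)*(k^2 + 2*k) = k*(k - 1)*(k + 2)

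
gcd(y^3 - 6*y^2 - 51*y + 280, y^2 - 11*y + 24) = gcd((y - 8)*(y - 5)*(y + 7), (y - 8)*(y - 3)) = y - 8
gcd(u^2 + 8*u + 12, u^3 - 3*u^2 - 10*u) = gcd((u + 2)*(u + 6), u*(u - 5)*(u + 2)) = u + 2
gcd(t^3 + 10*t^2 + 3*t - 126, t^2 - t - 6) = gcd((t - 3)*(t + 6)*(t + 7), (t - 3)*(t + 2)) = t - 3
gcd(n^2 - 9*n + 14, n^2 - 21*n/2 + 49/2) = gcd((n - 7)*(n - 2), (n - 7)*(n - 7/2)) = n - 7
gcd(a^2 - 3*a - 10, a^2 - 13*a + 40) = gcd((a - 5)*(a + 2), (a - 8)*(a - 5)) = a - 5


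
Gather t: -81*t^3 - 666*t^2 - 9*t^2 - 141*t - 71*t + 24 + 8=-81*t^3 - 675*t^2 - 212*t + 32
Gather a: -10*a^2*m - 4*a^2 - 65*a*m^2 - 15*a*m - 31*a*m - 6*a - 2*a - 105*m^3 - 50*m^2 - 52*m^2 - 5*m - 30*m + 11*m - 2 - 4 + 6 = a^2*(-10*m - 4) + a*(-65*m^2 - 46*m - 8) - 105*m^3 - 102*m^2 - 24*m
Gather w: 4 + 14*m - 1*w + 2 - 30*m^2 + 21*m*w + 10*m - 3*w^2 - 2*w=-30*m^2 + 24*m - 3*w^2 + w*(21*m - 3) + 6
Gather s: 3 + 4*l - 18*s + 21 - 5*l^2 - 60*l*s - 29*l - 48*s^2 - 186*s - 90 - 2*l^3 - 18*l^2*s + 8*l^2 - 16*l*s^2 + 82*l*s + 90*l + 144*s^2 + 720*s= -2*l^3 + 3*l^2 + 65*l + s^2*(96 - 16*l) + s*(-18*l^2 + 22*l + 516) - 66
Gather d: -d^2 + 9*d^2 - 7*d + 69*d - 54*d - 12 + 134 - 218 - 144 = 8*d^2 + 8*d - 240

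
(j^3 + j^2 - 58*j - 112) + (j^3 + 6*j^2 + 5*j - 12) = 2*j^3 + 7*j^2 - 53*j - 124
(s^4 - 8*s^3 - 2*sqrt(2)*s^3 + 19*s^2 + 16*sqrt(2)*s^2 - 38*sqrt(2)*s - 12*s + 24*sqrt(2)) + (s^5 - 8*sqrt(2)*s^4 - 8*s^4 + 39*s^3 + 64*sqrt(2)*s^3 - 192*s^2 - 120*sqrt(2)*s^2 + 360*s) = s^5 - 8*sqrt(2)*s^4 - 7*s^4 + 31*s^3 + 62*sqrt(2)*s^3 - 173*s^2 - 104*sqrt(2)*s^2 - 38*sqrt(2)*s + 348*s + 24*sqrt(2)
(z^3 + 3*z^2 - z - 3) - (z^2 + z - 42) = z^3 + 2*z^2 - 2*z + 39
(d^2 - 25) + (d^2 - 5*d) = 2*d^2 - 5*d - 25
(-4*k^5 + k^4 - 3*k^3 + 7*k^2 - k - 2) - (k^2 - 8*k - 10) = -4*k^5 + k^4 - 3*k^3 + 6*k^2 + 7*k + 8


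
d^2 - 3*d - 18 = (d - 6)*(d + 3)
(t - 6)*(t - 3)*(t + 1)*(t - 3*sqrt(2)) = t^4 - 8*t^3 - 3*sqrt(2)*t^3 + 9*t^2 + 24*sqrt(2)*t^2 - 27*sqrt(2)*t + 18*t - 54*sqrt(2)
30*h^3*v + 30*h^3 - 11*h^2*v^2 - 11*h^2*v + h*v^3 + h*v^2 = (-6*h + v)*(-5*h + v)*(h*v + h)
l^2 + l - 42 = (l - 6)*(l + 7)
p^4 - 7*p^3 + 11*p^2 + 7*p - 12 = (p - 4)*(p - 3)*(p - 1)*(p + 1)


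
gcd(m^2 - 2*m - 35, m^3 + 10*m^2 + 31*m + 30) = m + 5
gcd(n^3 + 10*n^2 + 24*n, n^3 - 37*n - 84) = n + 4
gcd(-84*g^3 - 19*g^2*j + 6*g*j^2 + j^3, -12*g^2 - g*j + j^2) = 12*g^2 + g*j - j^2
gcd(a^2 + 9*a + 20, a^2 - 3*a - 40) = a + 5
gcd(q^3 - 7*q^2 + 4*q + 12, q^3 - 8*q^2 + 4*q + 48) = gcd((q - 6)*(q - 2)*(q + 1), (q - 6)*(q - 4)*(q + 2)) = q - 6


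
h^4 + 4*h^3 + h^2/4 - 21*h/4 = h*(h - 1)*(h + 3/2)*(h + 7/2)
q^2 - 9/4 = (q - 3/2)*(q + 3/2)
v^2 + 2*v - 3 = (v - 1)*(v + 3)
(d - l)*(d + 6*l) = d^2 + 5*d*l - 6*l^2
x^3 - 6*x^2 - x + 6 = (x - 6)*(x - 1)*(x + 1)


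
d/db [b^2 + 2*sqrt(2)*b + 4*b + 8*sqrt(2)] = 2*b + 2*sqrt(2) + 4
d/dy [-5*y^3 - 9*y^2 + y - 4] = -15*y^2 - 18*y + 1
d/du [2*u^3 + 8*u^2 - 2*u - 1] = 6*u^2 + 16*u - 2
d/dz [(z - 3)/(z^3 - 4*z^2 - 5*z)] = (-z*(-z^2 + 4*z + 5) + (z - 3)*(-3*z^2 + 8*z + 5))/(z^2*(-z^2 + 4*z + 5)^2)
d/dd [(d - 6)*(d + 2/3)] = 2*d - 16/3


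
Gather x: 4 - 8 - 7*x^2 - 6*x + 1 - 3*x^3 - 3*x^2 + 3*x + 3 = -3*x^3 - 10*x^2 - 3*x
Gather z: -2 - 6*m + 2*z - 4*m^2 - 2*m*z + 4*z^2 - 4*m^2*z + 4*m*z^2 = -4*m^2 - 6*m + z^2*(4*m + 4) + z*(-4*m^2 - 2*m + 2) - 2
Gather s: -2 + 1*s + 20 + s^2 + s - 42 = s^2 + 2*s - 24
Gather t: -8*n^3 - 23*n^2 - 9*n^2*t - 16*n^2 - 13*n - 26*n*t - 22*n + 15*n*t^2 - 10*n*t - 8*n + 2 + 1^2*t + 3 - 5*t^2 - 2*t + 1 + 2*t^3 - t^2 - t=-8*n^3 - 39*n^2 - 43*n + 2*t^3 + t^2*(15*n - 6) + t*(-9*n^2 - 36*n - 2) + 6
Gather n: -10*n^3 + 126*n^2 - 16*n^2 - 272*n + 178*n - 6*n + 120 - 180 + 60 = -10*n^3 + 110*n^2 - 100*n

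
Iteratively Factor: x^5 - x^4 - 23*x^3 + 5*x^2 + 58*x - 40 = (x - 1)*(x^4 - 23*x^2 - 18*x + 40) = (x - 1)^2*(x^3 + x^2 - 22*x - 40) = (x - 1)^2*(x + 4)*(x^2 - 3*x - 10) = (x - 1)^2*(x + 2)*(x + 4)*(x - 5)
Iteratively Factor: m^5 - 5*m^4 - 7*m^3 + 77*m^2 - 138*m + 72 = (m - 3)*(m^4 - 2*m^3 - 13*m^2 + 38*m - 24) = (m - 3)*(m + 4)*(m^3 - 6*m^2 + 11*m - 6) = (m - 3)*(m - 2)*(m + 4)*(m^2 - 4*m + 3) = (m - 3)^2*(m - 2)*(m + 4)*(m - 1)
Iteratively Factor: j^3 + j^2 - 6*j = (j - 2)*(j^2 + 3*j) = (j - 2)*(j + 3)*(j)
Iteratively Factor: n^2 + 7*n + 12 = (n + 4)*(n + 3)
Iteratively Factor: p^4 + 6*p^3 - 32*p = (p + 4)*(p^3 + 2*p^2 - 8*p) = p*(p + 4)*(p^2 + 2*p - 8) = p*(p + 4)^2*(p - 2)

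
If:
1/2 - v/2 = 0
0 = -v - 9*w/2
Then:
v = 1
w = -2/9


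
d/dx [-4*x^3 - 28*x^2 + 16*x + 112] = -12*x^2 - 56*x + 16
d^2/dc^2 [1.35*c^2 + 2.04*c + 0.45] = 2.70000000000000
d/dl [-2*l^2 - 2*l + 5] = -4*l - 2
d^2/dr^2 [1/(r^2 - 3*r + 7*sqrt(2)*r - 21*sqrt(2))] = 2*(-r^2 - 7*sqrt(2)*r + 3*r + (2*r - 3 + 7*sqrt(2))^2 + 21*sqrt(2))/(r^2 - 3*r + 7*sqrt(2)*r - 21*sqrt(2))^3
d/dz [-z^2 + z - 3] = 1 - 2*z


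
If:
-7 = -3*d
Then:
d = 7/3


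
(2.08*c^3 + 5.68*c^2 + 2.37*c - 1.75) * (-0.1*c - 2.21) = -0.208*c^4 - 5.1648*c^3 - 12.7898*c^2 - 5.0627*c + 3.8675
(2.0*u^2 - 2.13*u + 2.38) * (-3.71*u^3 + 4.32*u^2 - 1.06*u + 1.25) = -7.42*u^5 + 16.5423*u^4 - 20.1514*u^3 + 15.0394*u^2 - 5.1853*u + 2.975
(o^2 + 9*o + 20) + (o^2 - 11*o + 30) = 2*o^2 - 2*o + 50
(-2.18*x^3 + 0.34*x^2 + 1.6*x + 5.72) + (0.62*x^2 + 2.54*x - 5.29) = -2.18*x^3 + 0.96*x^2 + 4.14*x + 0.43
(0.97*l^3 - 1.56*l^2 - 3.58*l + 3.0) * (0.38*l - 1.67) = 0.3686*l^4 - 2.2127*l^3 + 1.2448*l^2 + 7.1186*l - 5.01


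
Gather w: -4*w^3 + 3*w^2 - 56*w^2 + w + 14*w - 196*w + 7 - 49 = -4*w^3 - 53*w^2 - 181*w - 42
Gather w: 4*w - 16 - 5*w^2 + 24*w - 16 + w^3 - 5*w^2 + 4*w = w^3 - 10*w^2 + 32*w - 32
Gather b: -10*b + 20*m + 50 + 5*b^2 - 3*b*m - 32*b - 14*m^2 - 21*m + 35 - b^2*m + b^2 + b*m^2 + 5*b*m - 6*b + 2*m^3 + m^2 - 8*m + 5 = b^2*(6 - m) + b*(m^2 + 2*m - 48) + 2*m^3 - 13*m^2 - 9*m + 90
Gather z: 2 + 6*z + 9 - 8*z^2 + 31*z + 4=-8*z^2 + 37*z + 15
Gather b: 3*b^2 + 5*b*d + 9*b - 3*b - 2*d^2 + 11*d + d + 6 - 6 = 3*b^2 + b*(5*d + 6) - 2*d^2 + 12*d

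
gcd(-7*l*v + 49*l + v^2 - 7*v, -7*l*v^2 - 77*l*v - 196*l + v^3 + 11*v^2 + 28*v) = -7*l + v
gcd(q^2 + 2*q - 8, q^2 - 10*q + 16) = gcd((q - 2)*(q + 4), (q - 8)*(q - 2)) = q - 2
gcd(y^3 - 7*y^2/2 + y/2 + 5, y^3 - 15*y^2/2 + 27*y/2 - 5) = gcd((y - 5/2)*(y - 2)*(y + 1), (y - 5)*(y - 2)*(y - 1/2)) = y - 2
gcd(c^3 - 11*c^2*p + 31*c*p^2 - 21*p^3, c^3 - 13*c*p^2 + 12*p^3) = c^2 - 4*c*p + 3*p^2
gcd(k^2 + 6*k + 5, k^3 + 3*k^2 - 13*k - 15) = k^2 + 6*k + 5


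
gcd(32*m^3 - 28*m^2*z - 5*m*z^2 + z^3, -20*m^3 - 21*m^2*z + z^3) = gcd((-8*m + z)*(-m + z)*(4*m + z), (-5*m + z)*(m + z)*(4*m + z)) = 4*m + z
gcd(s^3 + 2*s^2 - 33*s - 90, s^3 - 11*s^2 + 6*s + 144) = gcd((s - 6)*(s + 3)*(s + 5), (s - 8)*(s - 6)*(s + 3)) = s^2 - 3*s - 18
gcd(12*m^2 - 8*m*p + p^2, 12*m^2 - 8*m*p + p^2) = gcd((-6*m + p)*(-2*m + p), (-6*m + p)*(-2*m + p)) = 12*m^2 - 8*m*p + p^2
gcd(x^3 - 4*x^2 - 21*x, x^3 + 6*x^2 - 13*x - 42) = 1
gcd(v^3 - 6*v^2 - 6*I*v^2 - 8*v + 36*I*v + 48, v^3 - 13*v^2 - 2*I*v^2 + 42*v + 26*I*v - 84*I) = v^2 + v*(-6 - 2*I) + 12*I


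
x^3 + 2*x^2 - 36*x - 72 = (x - 6)*(x + 2)*(x + 6)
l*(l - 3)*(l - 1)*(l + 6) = l^4 + 2*l^3 - 21*l^2 + 18*l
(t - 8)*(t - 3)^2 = t^3 - 14*t^2 + 57*t - 72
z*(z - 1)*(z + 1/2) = z^3 - z^2/2 - z/2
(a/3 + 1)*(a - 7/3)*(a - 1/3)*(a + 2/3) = a^4/3 + a^3/3 - 7*a^2/3 - 67*a/81 + 14/27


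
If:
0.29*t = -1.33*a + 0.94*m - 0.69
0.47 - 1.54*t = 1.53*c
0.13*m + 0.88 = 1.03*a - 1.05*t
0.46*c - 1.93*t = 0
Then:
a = 1.23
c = 0.25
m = 2.49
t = 0.06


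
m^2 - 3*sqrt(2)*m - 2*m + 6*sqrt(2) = (m - 2)*(m - 3*sqrt(2))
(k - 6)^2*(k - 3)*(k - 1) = k^4 - 16*k^3 + 87*k^2 - 180*k + 108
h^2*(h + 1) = h^3 + h^2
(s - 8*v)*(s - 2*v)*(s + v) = s^3 - 9*s^2*v + 6*s*v^2 + 16*v^3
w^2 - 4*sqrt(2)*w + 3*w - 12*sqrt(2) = (w + 3)*(w - 4*sqrt(2))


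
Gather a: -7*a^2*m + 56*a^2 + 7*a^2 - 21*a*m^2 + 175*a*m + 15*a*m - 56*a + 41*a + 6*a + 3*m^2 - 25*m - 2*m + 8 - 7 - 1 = a^2*(63 - 7*m) + a*(-21*m^2 + 190*m - 9) + 3*m^2 - 27*m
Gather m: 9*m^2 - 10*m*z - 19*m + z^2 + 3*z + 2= 9*m^2 + m*(-10*z - 19) + z^2 + 3*z + 2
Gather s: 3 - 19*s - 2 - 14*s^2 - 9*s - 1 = -14*s^2 - 28*s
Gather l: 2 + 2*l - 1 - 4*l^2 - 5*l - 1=-4*l^2 - 3*l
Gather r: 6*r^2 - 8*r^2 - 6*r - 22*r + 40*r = -2*r^2 + 12*r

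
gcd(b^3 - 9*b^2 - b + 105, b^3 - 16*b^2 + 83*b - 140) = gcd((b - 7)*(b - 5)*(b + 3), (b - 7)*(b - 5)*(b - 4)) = b^2 - 12*b + 35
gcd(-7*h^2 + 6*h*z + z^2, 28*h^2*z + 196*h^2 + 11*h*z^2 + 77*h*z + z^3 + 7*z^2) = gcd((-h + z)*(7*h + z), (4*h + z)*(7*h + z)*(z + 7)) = 7*h + z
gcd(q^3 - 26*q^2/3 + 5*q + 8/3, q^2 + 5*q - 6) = q - 1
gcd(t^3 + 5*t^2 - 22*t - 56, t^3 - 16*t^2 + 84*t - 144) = t - 4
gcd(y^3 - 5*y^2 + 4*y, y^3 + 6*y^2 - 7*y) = y^2 - y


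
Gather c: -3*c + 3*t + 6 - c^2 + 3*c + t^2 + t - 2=-c^2 + t^2 + 4*t + 4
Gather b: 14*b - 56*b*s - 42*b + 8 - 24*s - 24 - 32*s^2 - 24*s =b*(-56*s - 28) - 32*s^2 - 48*s - 16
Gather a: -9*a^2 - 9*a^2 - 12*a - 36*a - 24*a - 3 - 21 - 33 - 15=-18*a^2 - 72*a - 72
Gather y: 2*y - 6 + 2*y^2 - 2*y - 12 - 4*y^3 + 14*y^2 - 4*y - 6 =-4*y^3 + 16*y^2 - 4*y - 24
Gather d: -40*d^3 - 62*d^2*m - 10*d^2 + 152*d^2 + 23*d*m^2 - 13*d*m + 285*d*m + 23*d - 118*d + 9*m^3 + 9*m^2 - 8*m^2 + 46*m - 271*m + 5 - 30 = -40*d^3 + d^2*(142 - 62*m) + d*(23*m^2 + 272*m - 95) + 9*m^3 + m^2 - 225*m - 25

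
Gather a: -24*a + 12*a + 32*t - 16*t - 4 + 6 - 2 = -12*a + 16*t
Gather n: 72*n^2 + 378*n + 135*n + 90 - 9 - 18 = 72*n^2 + 513*n + 63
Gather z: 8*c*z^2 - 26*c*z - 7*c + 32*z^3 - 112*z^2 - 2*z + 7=-7*c + 32*z^3 + z^2*(8*c - 112) + z*(-26*c - 2) + 7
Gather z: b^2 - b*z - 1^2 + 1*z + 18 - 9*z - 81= b^2 + z*(-b - 8) - 64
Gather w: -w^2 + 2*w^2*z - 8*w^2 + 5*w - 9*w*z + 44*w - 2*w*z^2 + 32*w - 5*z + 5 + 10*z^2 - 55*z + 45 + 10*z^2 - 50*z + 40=w^2*(2*z - 9) + w*(-2*z^2 - 9*z + 81) + 20*z^2 - 110*z + 90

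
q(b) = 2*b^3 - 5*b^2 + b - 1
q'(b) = 6*b^2 - 10*b + 1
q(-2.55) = -69.23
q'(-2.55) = 65.52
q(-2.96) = -99.64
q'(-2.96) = 83.17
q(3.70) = 35.56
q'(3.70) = 46.14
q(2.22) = -1.54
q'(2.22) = 8.37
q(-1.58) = -22.95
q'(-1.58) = 31.78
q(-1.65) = -25.25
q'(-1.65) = 33.84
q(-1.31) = -15.39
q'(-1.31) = 24.40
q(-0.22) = -1.48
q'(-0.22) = 3.49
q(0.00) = -1.00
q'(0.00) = 1.00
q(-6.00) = -619.00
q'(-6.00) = 277.00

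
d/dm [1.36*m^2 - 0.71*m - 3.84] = 2.72*m - 0.71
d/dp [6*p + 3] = 6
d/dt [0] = 0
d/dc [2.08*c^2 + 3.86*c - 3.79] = 4.16*c + 3.86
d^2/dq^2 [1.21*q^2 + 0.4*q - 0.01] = 2.42000000000000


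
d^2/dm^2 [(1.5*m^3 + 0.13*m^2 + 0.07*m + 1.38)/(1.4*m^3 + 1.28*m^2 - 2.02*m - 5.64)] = (-7.105427357601e-15*m^7 - 4.86639999999997*m^6 + 26.2752*m^5 + 177.54408*m^4 + 89.1344319999999*m^3 + 104.948928*m^2 + 333.288576*m + 37.8624)/(2.744*m^9 + 7.5264*m^8 - 4.99632*m^7 - 52.785088*m^6 - 53.432304*m^5 + 83.646528*m^4 + 212.854616*m^3 + 53.108496*m^2 - 192.766176*m - 179.406144)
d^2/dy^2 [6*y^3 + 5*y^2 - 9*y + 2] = 36*y + 10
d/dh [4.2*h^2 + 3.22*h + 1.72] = 8.4*h + 3.22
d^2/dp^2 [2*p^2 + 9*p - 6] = 4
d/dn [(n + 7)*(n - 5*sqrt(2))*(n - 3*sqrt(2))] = 3*n^2 - 16*sqrt(2)*n + 14*n - 56*sqrt(2) + 30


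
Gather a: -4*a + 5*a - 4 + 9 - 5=a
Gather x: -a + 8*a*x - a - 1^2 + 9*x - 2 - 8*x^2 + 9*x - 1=-2*a - 8*x^2 + x*(8*a + 18) - 4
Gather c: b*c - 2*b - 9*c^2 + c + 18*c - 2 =-2*b - 9*c^2 + c*(b + 19) - 2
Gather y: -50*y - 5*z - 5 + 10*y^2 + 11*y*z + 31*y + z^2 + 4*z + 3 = 10*y^2 + y*(11*z - 19) + z^2 - z - 2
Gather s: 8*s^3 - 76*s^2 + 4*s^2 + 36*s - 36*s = 8*s^3 - 72*s^2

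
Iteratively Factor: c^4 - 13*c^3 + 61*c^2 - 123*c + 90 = (c - 5)*(c^3 - 8*c^2 + 21*c - 18) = (c - 5)*(c - 3)*(c^2 - 5*c + 6) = (c - 5)*(c - 3)*(c - 2)*(c - 3)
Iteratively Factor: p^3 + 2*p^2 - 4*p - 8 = (p + 2)*(p^2 - 4) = (p + 2)^2*(p - 2)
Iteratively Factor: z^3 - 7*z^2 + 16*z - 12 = (z - 2)*(z^2 - 5*z + 6) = (z - 3)*(z - 2)*(z - 2)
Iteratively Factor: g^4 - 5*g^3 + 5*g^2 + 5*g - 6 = (g - 1)*(g^3 - 4*g^2 + g + 6) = (g - 2)*(g - 1)*(g^2 - 2*g - 3) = (g - 2)*(g - 1)*(g + 1)*(g - 3)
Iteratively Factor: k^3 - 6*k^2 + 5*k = (k - 5)*(k^2 - k) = (k - 5)*(k - 1)*(k)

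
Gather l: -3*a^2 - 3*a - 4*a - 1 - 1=-3*a^2 - 7*a - 2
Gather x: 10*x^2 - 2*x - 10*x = 10*x^2 - 12*x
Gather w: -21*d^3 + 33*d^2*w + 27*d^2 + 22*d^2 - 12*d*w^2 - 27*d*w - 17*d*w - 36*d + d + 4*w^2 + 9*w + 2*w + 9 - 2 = -21*d^3 + 49*d^2 - 35*d + w^2*(4 - 12*d) + w*(33*d^2 - 44*d + 11) + 7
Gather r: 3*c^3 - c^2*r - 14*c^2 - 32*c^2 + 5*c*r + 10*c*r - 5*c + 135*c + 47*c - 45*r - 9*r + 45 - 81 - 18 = 3*c^3 - 46*c^2 + 177*c + r*(-c^2 + 15*c - 54) - 54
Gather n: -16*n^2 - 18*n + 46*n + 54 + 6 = -16*n^2 + 28*n + 60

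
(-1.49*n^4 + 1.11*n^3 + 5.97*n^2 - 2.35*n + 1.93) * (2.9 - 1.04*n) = 1.5496*n^5 - 5.4754*n^4 - 2.9898*n^3 + 19.757*n^2 - 8.8222*n + 5.597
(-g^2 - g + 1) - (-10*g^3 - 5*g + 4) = 10*g^3 - g^2 + 4*g - 3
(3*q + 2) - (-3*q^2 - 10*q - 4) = 3*q^2 + 13*q + 6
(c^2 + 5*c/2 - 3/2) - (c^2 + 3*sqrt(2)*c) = -3*sqrt(2)*c + 5*c/2 - 3/2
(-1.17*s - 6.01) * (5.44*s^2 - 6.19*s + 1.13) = -6.3648*s^3 - 25.4521*s^2 + 35.8798*s - 6.7913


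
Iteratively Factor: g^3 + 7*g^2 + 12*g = (g + 3)*(g^2 + 4*g) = g*(g + 3)*(g + 4)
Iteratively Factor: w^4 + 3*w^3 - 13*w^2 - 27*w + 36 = (w - 3)*(w^3 + 6*w^2 + 5*w - 12) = (w - 3)*(w + 4)*(w^2 + 2*w - 3) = (w - 3)*(w + 3)*(w + 4)*(w - 1)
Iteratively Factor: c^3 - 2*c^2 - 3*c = (c - 3)*(c^2 + c) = c*(c - 3)*(c + 1)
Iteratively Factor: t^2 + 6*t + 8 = (t + 2)*(t + 4)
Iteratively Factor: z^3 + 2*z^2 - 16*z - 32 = (z + 4)*(z^2 - 2*z - 8) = (z + 2)*(z + 4)*(z - 4)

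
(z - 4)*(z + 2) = z^2 - 2*z - 8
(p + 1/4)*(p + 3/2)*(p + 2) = p^3 + 15*p^2/4 + 31*p/8 + 3/4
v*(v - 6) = v^2 - 6*v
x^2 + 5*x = x*(x + 5)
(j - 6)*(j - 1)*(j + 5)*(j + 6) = j^4 + 4*j^3 - 41*j^2 - 144*j + 180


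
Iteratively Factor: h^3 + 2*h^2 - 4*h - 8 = (h + 2)*(h^2 - 4) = (h + 2)^2*(h - 2)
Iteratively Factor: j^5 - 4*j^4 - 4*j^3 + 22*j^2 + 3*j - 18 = (j - 3)*(j^4 - j^3 - 7*j^2 + j + 6) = (j - 3)*(j + 1)*(j^3 - 2*j^2 - 5*j + 6) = (j - 3)^2*(j + 1)*(j^2 + j - 2) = (j - 3)^2*(j - 1)*(j + 1)*(j + 2)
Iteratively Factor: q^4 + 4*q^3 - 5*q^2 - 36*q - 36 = (q + 2)*(q^3 + 2*q^2 - 9*q - 18) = (q - 3)*(q + 2)*(q^2 + 5*q + 6) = (q - 3)*(q + 2)*(q + 3)*(q + 2)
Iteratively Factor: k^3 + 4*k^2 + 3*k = (k + 1)*(k^2 + 3*k) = (k + 1)*(k + 3)*(k)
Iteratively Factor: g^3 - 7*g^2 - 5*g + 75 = (g - 5)*(g^2 - 2*g - 15) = (g - 5)*(g + 3)*(g - 5)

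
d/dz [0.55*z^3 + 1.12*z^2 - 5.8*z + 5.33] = 1.65*z^2 + 2.24*z - 5.8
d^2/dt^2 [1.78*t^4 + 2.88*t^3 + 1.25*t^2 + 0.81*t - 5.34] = 21.36*t^2 + 17.28*t + 2.5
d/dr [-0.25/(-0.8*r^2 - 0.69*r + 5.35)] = (-0.4*r - 0.1725)/(0.8*r^2 + 0.69*r - 5.35)^2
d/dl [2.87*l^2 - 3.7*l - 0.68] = 5.74*l - 3.7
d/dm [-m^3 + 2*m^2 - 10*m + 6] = -3*m^2 + 4*m - 10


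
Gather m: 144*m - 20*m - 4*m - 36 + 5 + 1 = 120*m - 30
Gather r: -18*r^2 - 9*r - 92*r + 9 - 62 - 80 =-18*r^2 - 101*r - 133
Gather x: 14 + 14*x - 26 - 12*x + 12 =2*x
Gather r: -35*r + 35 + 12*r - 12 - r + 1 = 24 - 24*r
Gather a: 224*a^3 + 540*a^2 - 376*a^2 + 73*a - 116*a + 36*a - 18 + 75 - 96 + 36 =224*a^3 + 164*a^2 - 7*a - 3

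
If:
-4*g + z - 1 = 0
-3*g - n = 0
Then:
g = z/4 - 1/4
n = 3/4 - 3*z/4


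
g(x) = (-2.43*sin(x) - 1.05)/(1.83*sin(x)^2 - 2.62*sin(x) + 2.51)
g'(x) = (-3.66*sin(x)*cos(x) + 2.62*cos(x))*(-2.43*sin(x) - 1.05)/(1.83*sin(x)^2 - 2.62*sin(x) + 2.51)^2 - 2.43*cos(x)/(1.83*sin(x)^2 - 2.62*sin(x) + 2.51) = (4.4469*sin(x)^2 + 3.843*sin(x) - 8.8503)*cos(x)/(3.3489*sin(x)^4 - 9.5892*sin(x)^3 + 16.051*sin(x)^2 - 13.1524*sin(x) + 6.3001)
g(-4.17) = -1.95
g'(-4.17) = 0.46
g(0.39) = -1.11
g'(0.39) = -1.97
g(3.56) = -0.02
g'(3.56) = 0.59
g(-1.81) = 0.19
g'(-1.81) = 0.04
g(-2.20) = 0.16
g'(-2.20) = 0.16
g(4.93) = 0.19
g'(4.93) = -0.04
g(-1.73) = 0.20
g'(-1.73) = 0.03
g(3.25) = -0.28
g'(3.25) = 1.16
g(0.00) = -0.42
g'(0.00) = -1.40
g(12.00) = 0.06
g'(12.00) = -0.41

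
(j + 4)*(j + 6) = j^2 + 10*j + 24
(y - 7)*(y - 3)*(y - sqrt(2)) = y^3 - 10*y^2 - sqrt(2)*y^2 + 10*sqrt(2)*y + 21*y - 21*sqrt(2)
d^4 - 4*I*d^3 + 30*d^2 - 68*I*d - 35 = (d - 7*I)*(d - I)^2*(d + 5*I)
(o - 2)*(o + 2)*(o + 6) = o^3 + 6*o^2 - 4*o - 24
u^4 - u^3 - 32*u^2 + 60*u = u*(u - 5)*(u - 2)*(u + 6)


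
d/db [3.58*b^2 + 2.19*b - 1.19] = 7.16*b + 2.19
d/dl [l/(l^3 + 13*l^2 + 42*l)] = -(2*l + 13)/(l^2 + 13*l + 42)^2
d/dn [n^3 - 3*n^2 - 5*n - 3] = 3*n^2 - 6*n - 5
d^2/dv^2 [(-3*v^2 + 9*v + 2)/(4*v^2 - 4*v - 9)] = 2*(96*v^3 - 228*v^2 + 876*v - 463)/(64*v^6 - 192*v^5 - 240*v^4 + 800*v^3 + 540*v^2 - 972*v - 729)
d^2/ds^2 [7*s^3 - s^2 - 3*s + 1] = 42*s - 2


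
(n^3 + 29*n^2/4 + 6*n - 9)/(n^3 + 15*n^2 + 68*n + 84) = (n - 3/4)/(n + 7)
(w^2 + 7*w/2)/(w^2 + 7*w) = (w + 7/2)/(w + 7)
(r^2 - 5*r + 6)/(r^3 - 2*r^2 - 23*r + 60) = (r - 2)/(r^2 + r - 20)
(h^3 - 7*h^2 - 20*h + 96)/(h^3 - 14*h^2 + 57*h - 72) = (h + 4)/(h - 3)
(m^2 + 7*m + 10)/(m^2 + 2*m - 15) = (m + 2)/(m - 3)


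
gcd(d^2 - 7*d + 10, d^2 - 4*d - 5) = d - 5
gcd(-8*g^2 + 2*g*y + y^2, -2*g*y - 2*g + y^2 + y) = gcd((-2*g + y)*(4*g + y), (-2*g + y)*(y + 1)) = -2*g + y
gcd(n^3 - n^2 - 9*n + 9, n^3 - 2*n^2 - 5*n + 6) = n^2 - 4*n + 3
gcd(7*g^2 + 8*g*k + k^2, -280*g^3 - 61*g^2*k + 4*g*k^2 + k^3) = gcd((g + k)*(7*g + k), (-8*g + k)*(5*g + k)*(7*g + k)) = 7*g + k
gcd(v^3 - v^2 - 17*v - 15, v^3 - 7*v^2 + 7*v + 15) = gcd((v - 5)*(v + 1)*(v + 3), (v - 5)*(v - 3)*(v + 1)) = v^2 - 4*v - 5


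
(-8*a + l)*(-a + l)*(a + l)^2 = 8*a^4 + 7*a^3*l - 9*a^2*l^2 - 7*a*l^3 + l^4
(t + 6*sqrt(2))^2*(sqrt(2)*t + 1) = sqrt(2)*t^3 + 25*t^2 + 84*sqrt(2)*t + 72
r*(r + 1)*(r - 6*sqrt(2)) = r^3 - 6*sqrt(2)*r^2 + r^2 - 6*sqrt(2)*r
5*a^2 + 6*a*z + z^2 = (a + z)*(5*a + z)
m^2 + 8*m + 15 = (m + 3)*(m + 5)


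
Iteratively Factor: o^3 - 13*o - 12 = (o - 4)*(o^2 + 4*o + 3) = (o - 4)*(o + 3)*(o + 1)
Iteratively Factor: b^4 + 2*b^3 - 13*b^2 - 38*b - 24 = (b + 1)*(b^3 + b^2 - 14*b - 24) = (b + 1)*(b + 3)*(b^2 - 2*b - 8) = (b - 4)*(b + 1)*(b + 3)*(b + 2)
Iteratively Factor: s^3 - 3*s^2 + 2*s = (s - 1)*(s^2 - 2*s) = s*(s - 1)*(s - 2)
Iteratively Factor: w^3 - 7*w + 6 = (w + 3)*(w^2 - 3*w + 2) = (w - 2)*(w + 3)*(w - 1)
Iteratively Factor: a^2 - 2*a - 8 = (a + 2)*(a - 4)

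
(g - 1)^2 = g^2 - 2*g + 1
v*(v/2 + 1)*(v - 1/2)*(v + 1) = v^4/2 + 5*v^3/4 + v^2/4 - v/2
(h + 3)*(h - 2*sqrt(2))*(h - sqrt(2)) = h^3 - 3*sqrt(2)*h^2 + 3*h^2 - 9*sqrt(2)*h + 4*h + 12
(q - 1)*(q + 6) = q^2 + 5*q - 6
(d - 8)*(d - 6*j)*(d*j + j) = d^3*j - 6*d^2*j^2 - 7*d^2*j + 42*d*j^2 - 8*d*j + 48*j^2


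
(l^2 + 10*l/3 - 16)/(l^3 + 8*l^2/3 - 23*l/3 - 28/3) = (3*l^2 + 10*l - 48)/(3*l^3 + 8*l^2 - 23*l - 28)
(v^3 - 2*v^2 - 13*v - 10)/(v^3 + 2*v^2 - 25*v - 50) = (v + 1)/(v + 5)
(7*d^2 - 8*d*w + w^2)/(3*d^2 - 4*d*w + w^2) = (-7*d + w)/(-3*d + w)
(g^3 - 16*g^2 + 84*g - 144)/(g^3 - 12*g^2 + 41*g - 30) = (g^2 - 10*g + 24)/(g^2 - 6*g + 5)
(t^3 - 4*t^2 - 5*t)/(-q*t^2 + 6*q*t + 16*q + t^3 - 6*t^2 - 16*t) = t*(-t^2 + 4*t + 5)/(q*t^2 - 6*q*t - 16*q - t^3 + 6*t^2 + 16*t)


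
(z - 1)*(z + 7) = z^2 + 6*z - 7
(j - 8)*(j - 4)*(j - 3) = j^3 - 15*j^2 + 68*j - 96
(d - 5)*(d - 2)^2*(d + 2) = d^4 - 7*d^3 + 6*d^2 + 28*d - 40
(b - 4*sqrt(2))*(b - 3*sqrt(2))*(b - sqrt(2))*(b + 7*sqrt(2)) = b^4 - sqrt(2)*b^3 - 74*b^2 + 242*sqrt(2)*b - 336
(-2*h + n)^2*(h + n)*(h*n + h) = 4*h^4*n + 4*h^4 - 3*h^2*n^3 - 3*h^2*n^2 + h*n^4 + h*n^3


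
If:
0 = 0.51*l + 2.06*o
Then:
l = -4.03921568627451*o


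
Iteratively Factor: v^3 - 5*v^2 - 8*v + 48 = (v - 4)*(v^2 - v - 12) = (v - 4)*(v + 3)*(v - 4)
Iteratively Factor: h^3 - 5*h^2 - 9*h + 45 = (h + 3)*(h^2 - 8*h + 15) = (h - 5)*(h + 3)*(h - 3)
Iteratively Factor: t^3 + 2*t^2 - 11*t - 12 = (t + 1)*(t^2 + t - 12) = (t - 3)*(t + 1)*(t + 4)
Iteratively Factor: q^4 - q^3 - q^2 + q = (q - 1)*(q^3 - q) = q*(q - 1)*(q^2 - 1) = q*(q - 1)*(q + 1)*(q - 1)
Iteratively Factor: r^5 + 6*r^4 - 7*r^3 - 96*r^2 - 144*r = (r + 3)*(r^4 + 3*r^3 - 16*r^2 - 48*r) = (r - 4)*(r + 3)*(r^3 + 7*r^2 + 12*r) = r*(r - 4)*(r + 3)*(r^2 + 7*r + 12) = r*(r - 4)*(r + 3)*(r + 4)*(r + 3)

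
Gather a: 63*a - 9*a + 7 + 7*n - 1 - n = 54*a + 6*n + 6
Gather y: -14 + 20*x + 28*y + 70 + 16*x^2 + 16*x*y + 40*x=16*x^2 + 60*x + y*(16*x + 28) + 56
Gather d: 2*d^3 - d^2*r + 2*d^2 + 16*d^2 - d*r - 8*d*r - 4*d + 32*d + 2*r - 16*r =2*d^3 + d^2*(18 - r) + d*(28 - 9*r) - 14*r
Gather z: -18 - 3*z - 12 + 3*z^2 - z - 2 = 3*z^2 - 4*z - 32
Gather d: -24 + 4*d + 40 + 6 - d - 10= 3*d + 12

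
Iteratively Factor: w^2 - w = (w - 1)*(w)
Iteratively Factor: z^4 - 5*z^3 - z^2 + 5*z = (z - 5)*(z^3 - z) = z*(z - 5)*(z^2 - 1) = z*(z - 5)*(z - 1)*(z + 1)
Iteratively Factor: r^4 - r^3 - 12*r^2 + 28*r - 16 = (r + 4)*(r^3 - 5*r^2 + 8*r - 4) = (r - 2)*(r + 4)*(r^2 - 3*r + 2) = (r - 2)*(r - 1)*(r + 4)*(r - 2)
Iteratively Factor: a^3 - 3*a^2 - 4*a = (a)*(a^2 - 3*a - 4) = a*(a + 1)*(a - 4)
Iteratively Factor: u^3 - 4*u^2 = (u - 4)*(u^2) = u*(u - 4)*(u)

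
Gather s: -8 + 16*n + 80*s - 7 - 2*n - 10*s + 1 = 14*n + 70*s - 14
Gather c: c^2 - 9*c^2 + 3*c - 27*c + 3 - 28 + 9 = -8*c^2 - 24*c - 16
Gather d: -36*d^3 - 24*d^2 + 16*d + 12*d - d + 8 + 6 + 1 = -36*d^3 - 24*d^2 + 27*d + 15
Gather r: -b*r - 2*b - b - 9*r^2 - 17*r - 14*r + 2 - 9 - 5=-3*b - 9*r^2 + r*(-b - 31) - 12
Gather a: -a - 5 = -a - 5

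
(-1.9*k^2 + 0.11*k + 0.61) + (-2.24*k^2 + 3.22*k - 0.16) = -4.14*k^2 + 3.33*k + 0.45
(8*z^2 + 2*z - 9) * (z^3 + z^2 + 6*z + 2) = 8*z^5 + 10*z^4 + 41*z^3 + 19*z^2 - 50*z - 18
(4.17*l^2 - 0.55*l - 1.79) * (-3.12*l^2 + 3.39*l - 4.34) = -13.0104*l^4 + 15.8523*l^3 - 14.3775*l^2 - 3.6811*l + 7.7686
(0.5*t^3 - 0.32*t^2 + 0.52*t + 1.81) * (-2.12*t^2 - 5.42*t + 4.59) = -1.06*t^5 - 2.0316*t^4 + 2.927*t^3 - 8.1244*t^2 - 7.4234*t + 8.3079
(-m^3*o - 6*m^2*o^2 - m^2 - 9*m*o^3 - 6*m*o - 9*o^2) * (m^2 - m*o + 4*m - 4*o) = -m^5*o - 5*m^4*o^2 - 4*m^4*o - m^4 - 3*m^3*o^3 - 20*m^3*o^2 - 5*m^3*o - 4*m^3 + 9*m^2*o^4 - 12*m^2*o^3 - 3*m^2*o^2 - 20*m^2*o + 36*m*o^4 + 9*m*o^3 - 12*m*o^2 + 36*o^3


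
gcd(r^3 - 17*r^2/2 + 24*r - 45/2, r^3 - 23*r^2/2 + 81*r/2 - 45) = r^2 - 11*r/2 + 15/2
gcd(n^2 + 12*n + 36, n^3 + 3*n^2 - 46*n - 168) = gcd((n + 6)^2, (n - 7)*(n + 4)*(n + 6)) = n + 6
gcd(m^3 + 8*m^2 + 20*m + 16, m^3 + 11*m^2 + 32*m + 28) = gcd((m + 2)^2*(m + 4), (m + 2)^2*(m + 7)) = m^2 + 4*m + 4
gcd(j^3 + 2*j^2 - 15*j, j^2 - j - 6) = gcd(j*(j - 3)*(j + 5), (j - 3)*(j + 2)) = j - 3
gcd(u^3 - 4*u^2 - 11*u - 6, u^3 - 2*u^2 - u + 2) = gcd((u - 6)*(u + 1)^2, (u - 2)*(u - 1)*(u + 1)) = u + 1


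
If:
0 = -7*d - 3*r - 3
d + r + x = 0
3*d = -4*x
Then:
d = -12/25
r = 3/25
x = 9/25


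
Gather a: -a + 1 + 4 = 5 - a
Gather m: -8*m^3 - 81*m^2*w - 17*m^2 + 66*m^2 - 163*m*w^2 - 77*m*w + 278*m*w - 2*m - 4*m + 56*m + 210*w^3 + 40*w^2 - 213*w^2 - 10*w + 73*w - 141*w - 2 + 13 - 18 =-8*m^3 + m^2*(49 - 81*w) + m*(-163*w^2 + 201*w + 50) + 210*w^3 - 173*w^2 - 78*w - 7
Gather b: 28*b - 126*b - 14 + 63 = 49 - 98*b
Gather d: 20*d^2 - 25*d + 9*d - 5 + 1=20*d^2 - 16*d - 4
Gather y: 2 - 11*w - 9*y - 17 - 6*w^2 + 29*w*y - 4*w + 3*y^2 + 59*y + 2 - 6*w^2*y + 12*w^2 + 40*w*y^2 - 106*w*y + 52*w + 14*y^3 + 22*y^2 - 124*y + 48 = 6*w^2 + 37*w + 14*y^3 + y^2*(40*w + 25) + y*(-6*w^2 - 77*w - 74) + 35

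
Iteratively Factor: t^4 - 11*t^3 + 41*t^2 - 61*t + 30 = (t - 3)*(t^3 - 8*t^2 + 17*t - 10) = (t - 5)*(t - 3)*(t^2 - 3*t + 2) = (t - 5)*(t - 3)*(t - 2)*(t - 1)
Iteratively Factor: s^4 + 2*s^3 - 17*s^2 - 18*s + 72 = (s + 3)*(s^3 - s^2 - 14*s + 24) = (s - 3)*(s + 3)*(s^2 + 2*s - 8) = (s - 3)*(s - 2)*(s + 3)*(s + 4)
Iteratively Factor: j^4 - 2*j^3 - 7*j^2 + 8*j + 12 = (j + 1)*(j^3 - 3*j^2 - 4*j + 12) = (j - 2)*(j + 1)*(j^2 - j - 6) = (j - 2)*(j + 1)*(j + 2)*(j - 3)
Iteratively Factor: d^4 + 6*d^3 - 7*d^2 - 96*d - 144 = (d + 3)*(d^3 + 3*d^2 - 16*d - 48) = (d + 3)^2*(d^2 - 16) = (d - 4)*(d + 3)^2*(d + 4)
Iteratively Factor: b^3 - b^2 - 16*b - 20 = (b + 2)*(b^2 - 3*b - 10) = (b + 2)^2*(b - 5)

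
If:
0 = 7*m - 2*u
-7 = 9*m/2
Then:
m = -14/9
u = -49/9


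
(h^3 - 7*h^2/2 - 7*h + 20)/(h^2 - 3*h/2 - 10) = h - 2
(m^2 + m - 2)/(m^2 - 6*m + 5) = (m + 2)/(m - 5)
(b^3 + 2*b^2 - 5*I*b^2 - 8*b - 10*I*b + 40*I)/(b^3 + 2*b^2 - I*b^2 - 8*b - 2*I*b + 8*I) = (b - 5*I)/(b - I)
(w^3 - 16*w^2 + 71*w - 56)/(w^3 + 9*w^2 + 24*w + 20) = (w^3 - 16*w^2 + 71*w - 56)/(w^3 + 9*w^2 + 24*w + 20)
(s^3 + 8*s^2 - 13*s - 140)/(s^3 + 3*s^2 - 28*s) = (s + 5)/s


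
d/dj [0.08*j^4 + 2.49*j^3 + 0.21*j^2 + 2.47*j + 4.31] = 0.32*j^3 + 7.47*j^2 + 0.42*j + 2.47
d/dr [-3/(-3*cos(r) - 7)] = 9*sin(r)/(3*cos(r) + 7)^2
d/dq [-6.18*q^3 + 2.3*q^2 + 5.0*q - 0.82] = -18.54*q^2 + 4.6*q + 5.0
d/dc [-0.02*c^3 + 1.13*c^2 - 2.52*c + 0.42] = -0.06*c^2 + 2.26*c - 2.52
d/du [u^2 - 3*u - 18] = 2*u - 3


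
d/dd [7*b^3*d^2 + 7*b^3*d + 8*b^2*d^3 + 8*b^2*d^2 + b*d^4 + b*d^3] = b*(14*b^2*d + 7*b^2 + 24*b*d^2 + 16*b*d + 4*d^3 + 3*d^2)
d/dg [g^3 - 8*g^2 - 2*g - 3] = 3*g^2 - 16*g - 2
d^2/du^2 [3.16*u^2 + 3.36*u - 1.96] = 6.32000000000000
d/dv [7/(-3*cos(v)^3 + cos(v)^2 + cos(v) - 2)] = 7*(-9*cos(v)^2 + 2*cos(v) + 1)*sin(v)/(3*cos(v)^3 - cos(v)^2 - cos(v) + 2)^2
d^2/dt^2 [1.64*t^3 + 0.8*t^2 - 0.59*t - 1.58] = 9.84*t + 1.6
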